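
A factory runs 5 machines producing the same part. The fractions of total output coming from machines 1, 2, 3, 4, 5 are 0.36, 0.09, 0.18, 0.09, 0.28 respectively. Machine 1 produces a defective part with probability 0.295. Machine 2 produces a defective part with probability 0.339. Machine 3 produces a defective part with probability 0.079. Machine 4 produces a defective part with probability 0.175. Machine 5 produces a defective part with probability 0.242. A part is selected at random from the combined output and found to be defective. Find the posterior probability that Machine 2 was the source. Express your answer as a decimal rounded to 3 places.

Posterior probability ≈ 0.130

Tabulate prior·likelihood by source: [1] prior 0.36, lik 0.295, product 0.1062; [2] prior 0.09, lik 0.339, product 0.03051; [3] prior 0.18, lik 0.079, product 0.01422; [4] prior 0.09, lik 0.175, product 0.01575; [5] prior 0.28, lik 0.242, product 0.06776.
Normalizing constant = 0.23444; the posterior for Machine 2 is its product over the sum, 0.03051/0.23444 = 0.130.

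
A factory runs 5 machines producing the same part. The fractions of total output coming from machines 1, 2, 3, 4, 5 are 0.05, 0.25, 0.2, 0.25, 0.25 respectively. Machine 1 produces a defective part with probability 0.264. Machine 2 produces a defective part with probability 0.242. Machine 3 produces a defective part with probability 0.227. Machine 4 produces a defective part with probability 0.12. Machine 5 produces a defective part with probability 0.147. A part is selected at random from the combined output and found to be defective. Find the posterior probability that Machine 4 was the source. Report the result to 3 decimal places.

Tabulate prior·likelihood by source: [1] prior 0.05, lik 0.264, product 0.01320; [2] prior 0.25, lik 0.242, product 0.06050; [3] prior 0.2, lik 0.227, product 0.04540; [4] prior 0.25, lik 0.12, product 0.03000; [5] prior 0.25, lik 0.147, product 0.03675.
Normalizing constant = 0.18585; the posterior for Machine 4 is its product over the sum, 0.03000/0.18585 = 0.161.

Posterior probability ≈ 0.161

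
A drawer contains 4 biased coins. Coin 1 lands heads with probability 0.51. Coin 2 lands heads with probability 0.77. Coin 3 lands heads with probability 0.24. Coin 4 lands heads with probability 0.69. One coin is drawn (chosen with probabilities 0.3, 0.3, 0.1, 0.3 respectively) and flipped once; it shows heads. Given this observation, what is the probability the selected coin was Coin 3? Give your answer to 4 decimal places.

Posterior probability ≈ 0.0390

Tabulate prior·likelihood by source: [1] prior 0.3, lik 0.51, product 0.1530; [2] prior 0.3, lik 0.77, product 0.2310; [3] prior 0.1, lik 0.24, product 0.02400; [4] prior 0.3, lik 0.69, product 0.2070.
Normalizing constant = 0.61500; the posterior for Coin 3 is its product over the sum, 0.02400/0.61500 = 0.0390.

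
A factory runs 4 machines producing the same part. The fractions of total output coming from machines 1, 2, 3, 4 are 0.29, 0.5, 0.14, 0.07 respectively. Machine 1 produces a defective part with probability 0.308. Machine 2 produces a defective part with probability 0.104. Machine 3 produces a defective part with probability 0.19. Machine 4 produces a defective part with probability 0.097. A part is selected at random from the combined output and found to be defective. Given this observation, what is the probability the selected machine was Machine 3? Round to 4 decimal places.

Posterior probability ≈ 0.1523

Tabulate prior·likelihood by source: [1] prior 0.29, lik 0.308, product 0.08932; [2] prior 0.5, lik 0.104, product 0.05200; [3] prior 0.14, lik 0.19, product 0.02660; [4] prior 0.07, lik 0.097, product 0.006790.
Normalizing constant = 0.17471; the posterior for Machine 3 is its product over the sum, 0.02660/0.17471 = 0.1523.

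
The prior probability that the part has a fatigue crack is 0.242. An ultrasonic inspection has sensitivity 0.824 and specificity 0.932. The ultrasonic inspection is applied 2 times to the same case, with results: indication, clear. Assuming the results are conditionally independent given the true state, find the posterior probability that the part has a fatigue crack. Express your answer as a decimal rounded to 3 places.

Posterior P(H) ≈ 0.422

With H the event that the part has a fatigue crack, the joint likelihood of the observed sequence is P(data|H) = 0.824·0.176 = 0.14502 and P(data|¬H) = 0.068·0.932 = 0.063376.
Bayes: P(H|data) = 0.242·0.14502 / (0.242·0.14502 + 0.758·0.063376) = 0.035096/0.083135 = 0.4222.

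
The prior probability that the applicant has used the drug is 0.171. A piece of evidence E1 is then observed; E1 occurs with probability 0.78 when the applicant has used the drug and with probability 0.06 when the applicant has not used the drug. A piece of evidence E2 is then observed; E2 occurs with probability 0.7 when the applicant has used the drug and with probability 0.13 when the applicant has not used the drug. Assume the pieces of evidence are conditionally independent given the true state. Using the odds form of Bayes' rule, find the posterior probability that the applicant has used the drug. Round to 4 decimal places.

Prior odds = 0.171/(1−0.171) = 0.20627.
Likelihood ratio for E1 = 0.78/0.06 = 13.000.
Likelihood ratio for E2 = 0.7/0.13 = 5.3846.
Posterior odds = prior odds × LR₁ × LR₂ = 14.439.
Posterior probability = odds/(1+odds) = 14.439/15.439 = 0.9352.

Posterior probability ≈ 0.9352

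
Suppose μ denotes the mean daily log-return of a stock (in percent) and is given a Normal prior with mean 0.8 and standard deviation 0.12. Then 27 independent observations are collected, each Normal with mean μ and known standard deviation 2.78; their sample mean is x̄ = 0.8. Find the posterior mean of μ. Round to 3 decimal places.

Posterior mean ≈ 0.800

With known σ, the Normal prior is conjugate. Weight on the data is w = (n/σ²)/(n/σ² + 1/τ₀²) = 3.49361/(3.49361+69.4444) = 0.047898.
Posterior mean = w·x̄ + (1−w)·μ₀ = 0.047898·0.8 + 0.95210·0.8 = 0.800.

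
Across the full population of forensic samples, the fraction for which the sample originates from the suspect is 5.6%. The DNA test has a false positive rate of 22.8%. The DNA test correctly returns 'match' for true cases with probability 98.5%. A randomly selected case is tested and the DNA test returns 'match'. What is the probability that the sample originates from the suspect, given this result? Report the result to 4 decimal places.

Let H be the event that the sample originates from the suspect. P(H) = 0.056, so P(¬H) = 0.944. With E the 'match' result, P(E|H) = 0.985 and P(E|¬H) = 0.228.
P(E) = 0.985·0.056 + 0.228·0.944 = 0.055160 + 0.21523 = 0.27039.
By Bayes' theorem, P(H|E) = 0.055160 / 0.27039 = 0.2040.

P(H | E) ≈ 0.2040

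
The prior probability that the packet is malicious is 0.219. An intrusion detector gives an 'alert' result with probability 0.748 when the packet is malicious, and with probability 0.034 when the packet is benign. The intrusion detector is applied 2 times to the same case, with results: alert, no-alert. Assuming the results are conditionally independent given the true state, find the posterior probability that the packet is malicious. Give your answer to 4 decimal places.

With H the event that the packet is malicious, the joint likelihood of the observed sequence is P(data|H) = 0.748·0.252 = 0.18850 and P(data|¬H) = 0.034·0.966 = 0.032844.
Bayes: P(H|data) = 0.219·0.18850 / (0.219·0.18850 + 0.781·0.032844) = 0.041281/0.066932 = 0.6168.

Posterior P(H) ≈ 0.6168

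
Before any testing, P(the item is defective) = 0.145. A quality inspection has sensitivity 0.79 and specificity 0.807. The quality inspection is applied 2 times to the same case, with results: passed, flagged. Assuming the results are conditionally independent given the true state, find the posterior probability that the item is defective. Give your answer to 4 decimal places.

With H the event that the item is defective, the joint likelihood of the observed sequence is P(data|H) = 0.21·0.79 = 0.16590 and P(data|¬H) = 0.807·0.193 = 0.15575.
Bayes: P(H|data) = 0.145·0.16590 / (0.145·0.16590 + 0.855·0.15575) = 0.024055/0.15722 = 0.1530.

Posterior P(H) ≈ 0.1530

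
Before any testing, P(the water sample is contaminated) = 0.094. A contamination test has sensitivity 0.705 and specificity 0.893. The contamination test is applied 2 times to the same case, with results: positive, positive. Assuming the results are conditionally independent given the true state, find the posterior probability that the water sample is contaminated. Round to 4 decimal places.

Posterior P(H) ≈ 0.8183

Let H be the event that the water sample is contaminated; start with P(H) = 0.094. P('positive'|H) = 0.705, P('positive'|¬H) = 0.107.
Update on result 1 ('positive'): P(H) ← 0.705·0.0940 / (0.705·0.0940 + 0.107·0.9060) = 0.066270/0.16321 = 0.4060.
Update on result 2 ('positive'): P(H) ← 0.705·0.4060 / (0.705·0.4060 + 0.107·0.5940) = 0.28626/0.34981 = 0.8183.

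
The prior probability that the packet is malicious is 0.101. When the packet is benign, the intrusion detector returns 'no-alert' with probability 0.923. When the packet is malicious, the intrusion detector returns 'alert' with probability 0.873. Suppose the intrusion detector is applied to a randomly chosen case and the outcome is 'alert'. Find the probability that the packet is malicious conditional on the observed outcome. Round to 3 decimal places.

Let H be the event that the packet is malicious. P(H) = 0.101, so P(¬H) = 0.899. With E the 'alert' result, P(E|H) = 0.873 and P(E|¬H) = 0.077.
P(E) = 0.873·0.101 + 0.077·0.899 = 0.088173 + 0.069223 = 0.15740.
By Bayes' theorem, P(H|E) = 0.088173 / 0.15740 = 0.560.

P(H | E) ≈ 0.560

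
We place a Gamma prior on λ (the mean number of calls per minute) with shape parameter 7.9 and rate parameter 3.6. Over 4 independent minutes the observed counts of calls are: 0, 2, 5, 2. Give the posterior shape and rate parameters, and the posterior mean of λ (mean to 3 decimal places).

The Poisson likelihood adds the total count to the shape and the number of exposure periods to the rate. Here ∑xᵢ = 9 and n = 4, so shape 7.9→16.9 and rate 3.6→7.6.
Posterior mean = shape/rate = 16.9/7.6 = 2.224.

Posterior: Gamma(shape=16.9, rate=7.6); mean ≈ 2.224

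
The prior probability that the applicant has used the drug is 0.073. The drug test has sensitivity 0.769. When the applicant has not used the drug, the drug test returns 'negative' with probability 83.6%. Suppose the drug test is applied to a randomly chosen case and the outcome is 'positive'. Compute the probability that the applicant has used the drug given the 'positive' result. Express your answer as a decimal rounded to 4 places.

P(H | E) ≈ 0.2697

Let H be the event that the applicant has used the drug. P(H) = 0.073, so P(¬H) = 0.927. With E the 'positive' result, P(E|H) = 0.769 and P(E|¬H) = 0.164.
P(E) = 0.769·0.073 + 0.164·0.927 = 0.056137 + 0.15203 = 0.20817.
By Bayes' theorem, P(H|E) = 0.056137 / 0.20817 = 0.2697.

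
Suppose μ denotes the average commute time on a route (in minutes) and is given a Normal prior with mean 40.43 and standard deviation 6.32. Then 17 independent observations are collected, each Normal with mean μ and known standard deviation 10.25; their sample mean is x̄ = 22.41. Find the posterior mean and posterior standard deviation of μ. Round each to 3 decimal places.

Posterior mean ≈ 24.825; posterior SD ≈ 2.313

Prior precision 1/τ₀² = 1/6.32² = 0.0250361; data precision n/σ² = 17/10.25² = 0.161808.
Posterior precision = 0.0250361 + 0.161808 = 0.186844, giving posterior SD = 1/√0.186844 = 2.313.
Posterior mean = (0.0250361·40.43 + 0.161808·22.41) / 0.186844 = 24.825.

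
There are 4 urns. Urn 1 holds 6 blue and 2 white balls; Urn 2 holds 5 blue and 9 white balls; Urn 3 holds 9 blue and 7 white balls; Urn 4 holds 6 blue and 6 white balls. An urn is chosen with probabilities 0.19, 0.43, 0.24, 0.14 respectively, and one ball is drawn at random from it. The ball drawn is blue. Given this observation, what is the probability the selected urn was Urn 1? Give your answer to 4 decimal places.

Posterior probability ≈ 0.2844

Tabulate prior·likelihood by source: [1] prior 0.19, lik 0.75, product 0.1425; [2] prior 0.43, lik 0.3571, product 0.1536; [3] prior 0.24, lik 0.5625, product 0.1350; [4] prior 0.14, lik 0.5, product 0.07000.
Normalizing constant = 0.50107; the posterior for Urn 1 is its product over the sum, 0.1425/0.50107 = 0.2844.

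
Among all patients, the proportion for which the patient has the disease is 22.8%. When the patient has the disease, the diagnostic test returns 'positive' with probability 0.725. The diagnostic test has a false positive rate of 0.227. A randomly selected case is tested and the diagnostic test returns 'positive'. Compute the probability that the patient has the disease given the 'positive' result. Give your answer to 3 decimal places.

P(H | E) ≈ 0.485

Let H be the event that the patient has the disease. P(H) = 0.228, so P(¬H) = 0.772. With E the 'positive' result, P(E|H) = 0.725 and P(E|¬H) = 0.227.
P(E) = 0.725·0.228 + 0.227·0.772 = 0.16530 + 0.17524 = 0.34054.
By Bayes' theorem, P(H|E) = 0.16530 / 0.34054 = 0.485.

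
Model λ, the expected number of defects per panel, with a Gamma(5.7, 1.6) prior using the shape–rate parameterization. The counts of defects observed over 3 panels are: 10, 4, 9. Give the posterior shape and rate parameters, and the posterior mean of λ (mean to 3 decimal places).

Total count ∑xᵢ = 23 over n = 3 panels.
Gamma is conjugate to the Poisson likelihood: posterior is Gamma(shape = 5.7+23 = 28.7, rate = 1.6+3 = 4.6).
E[λ | data] = 28.7/4.6 = 6.239.

Posterior: Gamma(shape=28.7, rate=4.6); mean ≈ 6.239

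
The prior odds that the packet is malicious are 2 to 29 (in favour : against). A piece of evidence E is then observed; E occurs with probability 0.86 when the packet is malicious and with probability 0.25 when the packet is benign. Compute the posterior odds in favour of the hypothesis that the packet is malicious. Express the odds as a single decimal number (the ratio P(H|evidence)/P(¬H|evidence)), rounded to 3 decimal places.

Prior odds = 2/29 = 0.068966.
Likelihood ratio for E = 0.86/0.25 = 3.4400.
Posterior odds = prior odds × LR = 0.23724.

Posterior odds ≈ 0.237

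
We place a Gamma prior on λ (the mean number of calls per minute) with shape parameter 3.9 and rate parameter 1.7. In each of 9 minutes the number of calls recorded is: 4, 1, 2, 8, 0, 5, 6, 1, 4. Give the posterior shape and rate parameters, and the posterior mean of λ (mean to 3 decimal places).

Posterior: Gamma(shape=34.9, rate=10.7); mean ≈ 3.262

Total count ∑xᵢ = 31 over n = 9 minutes.
Gamma is conjugate to the Poisson likelihood: posterior is Gamma(shape = 3.9+31 = 34.9, rate = 1.7+9 = 10.7).
E[λ | data] = 34.9/10.7 = 3.262.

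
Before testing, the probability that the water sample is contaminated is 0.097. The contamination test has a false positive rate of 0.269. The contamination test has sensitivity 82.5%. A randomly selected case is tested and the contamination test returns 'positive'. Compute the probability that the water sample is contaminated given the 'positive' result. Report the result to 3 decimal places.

P(H | E) ≈ 0.248

Let H be the event that the water sample is contaminated. P(H) = 0.097, so P(¬H) = 0.903. With E the 'positive' result, P(E|H) = 0.825 and P(E|¬H) = 0.269.
P(E) = 0.825·0.097 + 0.269·0.903 = 0.080025 + 0.24291 = 0.32293.
By Bayes' theorem, P(H|E) = 0.080025 / 0.32293 = 0.248.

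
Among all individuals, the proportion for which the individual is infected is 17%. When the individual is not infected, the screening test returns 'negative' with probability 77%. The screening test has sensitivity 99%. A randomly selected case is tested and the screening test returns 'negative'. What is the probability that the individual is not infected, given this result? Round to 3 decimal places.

Let H be the event that the individual is infected. P(H) = 0.17, so P(¬H) = 0.83. With E the 'negative' result, P(E|H) = 0.01 and P(E|¬H) = 0.77.
P(E) = 0.01·0.17 + 0.77·0.83 = 0.0017000 + 0.63910 = 0.64080.
By Bayes' theorem, P(H|E) = 0.0017000 / 0.64080 = 0.003. Hence P(¬H|E) = 1 − 0.003 = 0.997.

P(¬H | E) ≈ 0.997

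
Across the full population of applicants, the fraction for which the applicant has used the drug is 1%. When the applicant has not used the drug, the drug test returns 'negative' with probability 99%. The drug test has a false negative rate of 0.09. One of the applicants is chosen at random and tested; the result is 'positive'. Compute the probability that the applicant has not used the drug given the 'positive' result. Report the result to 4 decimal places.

P(¬H | E) ≈ 0.5211

Write H for 'the applicant has used the drug'. Prior odds H:¬H = 0.01/0.99 = 0.010101. For the 'positive' outcome, the likelihood ratio is 0.91/0.01 = 91.000.
Posterior odds = 0.010101 × 91.000 = 0.91919, so P(H|E) = 0.91919/(1+0.91919) = 0.4789. Then P(¬H|E) = 1 − 0.4789 = 0.5211.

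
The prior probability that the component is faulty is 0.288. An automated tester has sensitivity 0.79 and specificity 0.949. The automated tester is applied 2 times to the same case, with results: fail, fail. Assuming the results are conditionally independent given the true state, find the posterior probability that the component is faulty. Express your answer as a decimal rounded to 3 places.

Posterior P(H) ≈ 0.990

Let H be the event that the component is faulty; start with P(H) = 0.288. P('fail'|H) = 0.79, P('fail'|¬H) = 0.051.
Update on result 1 ('fail'): P(H) ← 0.79·0.2880 / (0.79·0.2880 + 0.051·0.7120) = 0.22752/0.26383 = 0.8624.
Update on result 2 ('fail'): P(H) ← 0.79·0.8624 / (0.79·0.8624 + 0.051·0.1376) = 0.68127/0.68829 = 0.9898.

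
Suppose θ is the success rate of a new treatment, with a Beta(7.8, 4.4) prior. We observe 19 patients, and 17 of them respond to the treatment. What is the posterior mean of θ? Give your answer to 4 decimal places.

Posterior mean ≈ 0.7949

Observing 17 successes and 2 failures updates Beta(7.8, 4.4) by adding the success and failure counts to the two shape parameters: α = 7.8+17 = 24.8, β = 4.4+2 = 6.4.
Posterior mean = α/(α+β) = 24.8/31.2 = 0.7949.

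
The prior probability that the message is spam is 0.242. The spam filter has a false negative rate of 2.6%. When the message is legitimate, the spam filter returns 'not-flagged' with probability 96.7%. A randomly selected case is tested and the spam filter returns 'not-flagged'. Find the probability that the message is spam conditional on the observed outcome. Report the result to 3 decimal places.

P(H | E) ≈ 0.009

Write H for 'the message is spam'. Prior odds H:¬H = 0.242/0.758 = 0.31926. For the 'not-flagged' outcome, the likelihood ratio is 0.026/0.967 = 0.026887.
Posterior odds = 0.31926 × 0.026887 = 0.0085841, so P(H|E) = 0.0085841/(1+0.0085841) = 0.009.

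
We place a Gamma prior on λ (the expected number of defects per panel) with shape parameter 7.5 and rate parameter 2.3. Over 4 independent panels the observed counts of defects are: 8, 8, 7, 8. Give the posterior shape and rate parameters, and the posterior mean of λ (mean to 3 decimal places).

Posterior: Gamma(shape=38.5, rate=6.3); mean ≈ 6.111

Total count ∑xᵢ = 31 over n = 4 panels.
Gamma is conjugate to the Poisson likelihood: posterior is Gamma(shape = 7.5+31 = 38.5, rate = 2.3+4 = 6.3).
Posterior mean = shape/rate = 38.5/6.3 = 6.111.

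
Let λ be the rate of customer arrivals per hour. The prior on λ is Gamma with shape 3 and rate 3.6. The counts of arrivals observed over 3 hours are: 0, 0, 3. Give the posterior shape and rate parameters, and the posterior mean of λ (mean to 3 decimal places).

Posterior: Gamma(shape=6, rate=6.6); mean ≈ 0.909

Total count ∑xᵢ = 3 over n = 3 hours.
Gamma is conjugate to the Poisson likelihood: posterior is Gamma(shape = 3+3 = 6, rate = 3.6+3 = 6.6).
Posterior mean = shape/rate = 6/6.6 = 0.909.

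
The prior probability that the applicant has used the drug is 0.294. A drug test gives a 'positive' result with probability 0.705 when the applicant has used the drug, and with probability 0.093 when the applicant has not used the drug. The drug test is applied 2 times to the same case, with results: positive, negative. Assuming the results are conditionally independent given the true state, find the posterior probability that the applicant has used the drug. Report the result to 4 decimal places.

With H the event that the applicant has used the drug, the joint likelihood of the observed sequence is P(data|H) = 0.705·0.295 = 0.20797 and P(data|¬H) = 0.093·0.907 = 0.084351.
Bayes: P(H|data) = 0.294·0.20797 / (0.294·0.20797 + 0.706·0.084351) = 0.061145/0.12070 = 0.5066.

Posterior P(H) ≈ 0.5066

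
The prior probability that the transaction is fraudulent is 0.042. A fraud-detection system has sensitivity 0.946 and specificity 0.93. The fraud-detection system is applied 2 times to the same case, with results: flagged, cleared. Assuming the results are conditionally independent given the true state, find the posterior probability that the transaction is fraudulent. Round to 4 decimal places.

Posterior P(H) ≈ 0.0333

Let H be the event that the transaction is fraudulent; start with P(H) = 0.042. P('flagged'|H) = 0.946, P('flagged'|¬H) = 0.07.
Update on result 1 ('flagged'): P(H) ← 0.946·0.0420 / (0.946·0.0420 + 0.07·0.9580) = 0.039732/0.10679 = 0.3721.
Update on result 2 ('cleared'): P(H) ← 0.054·0.3721 / (0.054·0.3721 + 0.93·0.6279) = 0.020091/0.60408 = 0.0333.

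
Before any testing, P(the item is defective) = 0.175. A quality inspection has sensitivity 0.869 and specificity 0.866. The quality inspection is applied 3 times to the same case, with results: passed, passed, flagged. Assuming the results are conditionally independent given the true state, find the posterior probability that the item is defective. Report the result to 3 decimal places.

With H the event that the item is defective, the joint likelihood of the observed sequence is P(data|H) = 0.131·0.131·0.869 = 0.014913 and P(data|¬H) = 0.866·0.866·0.134 = 0.10049.
Bayes: P(H|data) = 0.175·0.014913 / (0.175·0.014913 + 0.825·0.10049) = 0.0026098/0.085517 = 0.0305.

Posterior P(H) ≈ 0.031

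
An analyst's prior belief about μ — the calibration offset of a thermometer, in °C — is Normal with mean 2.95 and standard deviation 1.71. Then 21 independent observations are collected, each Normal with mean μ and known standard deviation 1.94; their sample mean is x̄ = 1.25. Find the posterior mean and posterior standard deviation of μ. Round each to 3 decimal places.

Prior precision 1/τ₀² = 1/1.71² = 0.341986; data precision n/σ² = 21/1.94² = 5.57976.
Posterior precision = 0.341986 + 5.57976 = 5.92175, giving posterior SD = 1/√5.92175 = 0.411.
Posterior mean = (0.341986·2.95 + 5.57976·1.25) / 5.92175 = 1.348.

Posterior mean ≈ 1.348; posterior SD ≈ 0.411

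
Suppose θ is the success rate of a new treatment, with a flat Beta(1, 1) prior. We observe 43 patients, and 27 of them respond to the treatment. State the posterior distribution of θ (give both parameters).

Posterior: Beta(28, 17)

The binomial likelihood is conjugate to the Beta prior: with 27 successes and 16 failures, the posterior is Beta(1+27, 1+16) = Beta(28, 17).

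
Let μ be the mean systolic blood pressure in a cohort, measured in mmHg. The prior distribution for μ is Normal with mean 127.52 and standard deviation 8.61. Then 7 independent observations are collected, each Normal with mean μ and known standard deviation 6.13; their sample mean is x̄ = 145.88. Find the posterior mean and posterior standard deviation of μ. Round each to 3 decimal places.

Posterior mean ≈ 144.640; posterior SD ≈ 2.237

With known σ, the Normal prior is conjugate. Weight on the data is w = (n/σ²)/(n/σ² + 1/τ₀²) = 0.186285/(0.186285+0.0134894) = 0.93248.
Posterior mean = w·x̄ + (1−w)·μ₀ = 0.93248·145.88 + 0.067523·127.52 = 144.640. Posterior variance = 1/(0.186285+0.0134894) = 5.00565, so SD = 2.237.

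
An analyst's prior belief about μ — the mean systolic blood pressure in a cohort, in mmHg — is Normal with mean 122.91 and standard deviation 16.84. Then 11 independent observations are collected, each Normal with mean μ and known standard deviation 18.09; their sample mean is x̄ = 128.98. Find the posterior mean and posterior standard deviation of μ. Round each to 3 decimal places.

With known σ, the Normal prior is conjugate. Weight on the data is w = (n/σ²)/(n/σ² + 1/τ₀²) = 0.0336136/(0.0336136+0.00352627) = 0.90505.
Posterior mean = w·x̄ + (1−w)·μ₀ = 0.90505·128.98 + 0.094946·122.91 = 128.404. Posterior variance = 1/(0.0336136+0.00352627) = 26.9252, so SD = 5.189.

Posterior mean ≈ 128.404; posterior SD ≈ 5.189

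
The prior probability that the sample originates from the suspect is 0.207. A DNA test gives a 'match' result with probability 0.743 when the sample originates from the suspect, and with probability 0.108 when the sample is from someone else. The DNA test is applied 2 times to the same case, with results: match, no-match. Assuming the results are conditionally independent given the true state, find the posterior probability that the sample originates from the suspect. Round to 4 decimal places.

With H the event that the sample originates from the suspect, the joint likelihood of the observed sequence is P(data|H) = 0.743·0.257 = 0.19095 and P(data|¬H) = 0.108·0.892 = 0.096336.
Bayes: P(H|data) = 0.207·0.19095 / (0.207·0.19095 + 0.793·0.096336) = 0.039527/0.11592 = 0.3410.

Posterior P(H) ≈ 0.3410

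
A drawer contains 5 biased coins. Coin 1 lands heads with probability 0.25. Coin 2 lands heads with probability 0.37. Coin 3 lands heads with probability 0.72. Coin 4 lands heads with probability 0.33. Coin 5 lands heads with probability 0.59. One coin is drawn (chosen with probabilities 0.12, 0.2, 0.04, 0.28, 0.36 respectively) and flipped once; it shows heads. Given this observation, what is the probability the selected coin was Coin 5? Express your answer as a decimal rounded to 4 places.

P(heads|C1) = 0.25; P(heads|C2) = 0.37; P(heads|C3) = 0.72; P(heads|C4) = 0.33; P(heads|C5) = 0.59.
Prior × likelihood for each source: 0.12·0.25=0.03000, 0.2·0.37=0.07400, 0.04·0.72=0.02880, 0.28·0.33=0.09240, 0.36·0.59=0.2124. Summing gives P(heads) = 0.43760.
P(Coin 5 | heads) = 0.2124 / 0.43760 = 0.4854.

Posterior probability ≈ 0.4854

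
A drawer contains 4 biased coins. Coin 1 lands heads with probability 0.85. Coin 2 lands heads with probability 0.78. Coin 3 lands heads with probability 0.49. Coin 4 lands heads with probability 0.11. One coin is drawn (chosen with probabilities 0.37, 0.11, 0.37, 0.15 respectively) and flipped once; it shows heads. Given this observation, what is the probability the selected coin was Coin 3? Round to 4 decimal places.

Posterior probability ≈ 0.3031

Tabulate prior·likelihood by source: [1] prior 0.37, lik 0.85, product 0.3145; [2] prior 0.11, lik 0.78, product 0.08580; [3] prior 0.37, lik 0.49, product 0.1813; [4] prior 0.15, lik 0.11, product 0.01650.
Normalizing constant = 0.59810; the posterior for Coin 3 is its product over the sum, 0.1813/0.59810 = 0.3031.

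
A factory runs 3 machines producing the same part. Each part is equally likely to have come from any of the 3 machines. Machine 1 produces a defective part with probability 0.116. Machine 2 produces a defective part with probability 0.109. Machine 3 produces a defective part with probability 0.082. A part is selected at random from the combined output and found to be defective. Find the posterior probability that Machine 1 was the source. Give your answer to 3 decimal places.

Tabulate prior·likelihood by source: [1] prior 0.333333, lik 0.116, product 0.03867; [2] prior 0.333333, lik 0.109, product 0.03633; [3] prior 0.333333, lik 0.082, product 0.02733.
Normalizing constant = 0.10233; the posterior for Machine 1 is its product over the sum, 0.03867/0.10233 = 0.378.

Posterior probability ≈ 0.378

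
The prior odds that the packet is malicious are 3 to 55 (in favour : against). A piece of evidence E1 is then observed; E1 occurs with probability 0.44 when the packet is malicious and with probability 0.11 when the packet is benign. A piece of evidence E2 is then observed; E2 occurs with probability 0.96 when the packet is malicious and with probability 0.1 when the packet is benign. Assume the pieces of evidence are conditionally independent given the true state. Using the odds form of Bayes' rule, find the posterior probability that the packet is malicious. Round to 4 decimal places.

Prior odds = 3/55 = 0.054545.
Likelihood ratio for E1 = 0.44/0.11 = 4.0000.
Likelihood ratio for E2 = 0.96/0.1 = 9.6000.
Posterior odds = prior odds × LR₁ × LR₂ = 2.0945.
Posterior probability = odds/(1+odds) = 2.0945/3.0945 = 0.6769.

Posterior probability ≈ 0.6769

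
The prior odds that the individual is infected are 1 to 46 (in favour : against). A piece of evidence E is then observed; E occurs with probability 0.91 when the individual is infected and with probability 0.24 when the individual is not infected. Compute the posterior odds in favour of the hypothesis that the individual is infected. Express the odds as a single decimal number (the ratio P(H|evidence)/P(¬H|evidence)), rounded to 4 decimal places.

Prior odds = 1/46 = 0.021739. In log-odds, ln(0.021739) = -3.8286.
Add log likelihood ratio: ln(3.7917) = 1.3328.
Posterior log-odds = -2.4958, so posterior odds = exp(-2.4958) = 0.082428.

Posterior odds ≈ 0.0824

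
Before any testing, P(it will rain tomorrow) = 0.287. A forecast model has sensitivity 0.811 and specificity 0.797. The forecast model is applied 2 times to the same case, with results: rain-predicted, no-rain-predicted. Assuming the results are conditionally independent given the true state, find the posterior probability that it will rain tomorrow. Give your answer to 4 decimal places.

Posterior P(H) ≈ 0.2761

With H the event that it will rain tomorrow, the joint likelihood of the observed sequence is P(data|H) = 0.811·0.189 = 0.15328 and P(data|¬H) = 0.203·0.797 = 0.16179.
Bayes: P(H|data) = 0.287·0.15328 / (0.287·0.15328 + 0.713·0.16179) = 0.043991/0.15935 = 0.2761.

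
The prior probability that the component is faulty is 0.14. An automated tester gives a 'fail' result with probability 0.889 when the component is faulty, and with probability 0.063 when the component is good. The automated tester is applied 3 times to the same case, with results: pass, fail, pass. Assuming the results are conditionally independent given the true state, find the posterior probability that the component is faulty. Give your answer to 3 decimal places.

Posterior P(H) ≈ 0.031

With H the event that the component is faulty, the joint likelihood of the observed sequence is P(data|H) = 0.111·0.889·0.111 = 0.010953 and P(data|¬H) = 0.937·0.063·0.937 = 0.055312.
Bayes: P(H|data) = 0.14·0.010953 / (0.14·0.010953 + 0.86·0.055312) = 0.0015335/0.049102 = 0.0312.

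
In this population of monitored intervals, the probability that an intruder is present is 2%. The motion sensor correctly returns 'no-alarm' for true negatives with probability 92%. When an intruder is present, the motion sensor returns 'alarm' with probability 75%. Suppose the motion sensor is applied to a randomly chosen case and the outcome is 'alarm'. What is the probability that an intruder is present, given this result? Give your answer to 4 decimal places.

Let H be the event that an intruder is present. P(H) = 0.02, so P(¬H) = 0.98. With E the 'alarm' result, P(E|H) = 0.75 and P(E|¬H) = 0.08.
P(E) = 0.75·0.02 + 0.08·0.98 = 0.015000 + 0.078400 = 0.093400.
By Bayes' theorem, P(H|E) = 0.015000 / 0.093400 = 0.1606.

P(H | E) ≈ 0.1606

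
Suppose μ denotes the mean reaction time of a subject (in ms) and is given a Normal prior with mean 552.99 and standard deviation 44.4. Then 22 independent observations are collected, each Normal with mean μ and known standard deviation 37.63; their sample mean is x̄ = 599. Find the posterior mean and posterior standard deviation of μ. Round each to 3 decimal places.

Prior precision 1/τ₀² = 1/44.4² = 0.00050726; data precision n/σ² = 22/37.63² = 0.0155365.
Posterior precision = 0.00050726 + 0.0155365 = 0.0160438, giving posterior SD = 1/√0.0160438 = 7.895.
Posterior mean = (0.00050726·552.99 + 0.0155365·599) / 0.0160438 = 597.545.

Posterior mean ≈ 597.545; posterior SD ≈ 7.895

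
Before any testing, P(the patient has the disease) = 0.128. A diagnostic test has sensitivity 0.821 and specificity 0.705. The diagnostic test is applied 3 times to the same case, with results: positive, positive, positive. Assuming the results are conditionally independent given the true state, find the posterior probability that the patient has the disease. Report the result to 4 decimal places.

Posterior P(H) ≈ 0.7599

Let H be the event that the patient has the disease; start with P(H) = 0.128. P('positive'|H) = 0.821, P('positive'|¬H) = 0.295.
Update on result 1 ('positive'): P(H) ← 0.821·0.1280 / (0.821·0.1280 + 0.295·0.8720) = 0.10509/0.36233 = 0.2900.
Update on result 2 ('positive'): P(H) ← 0.821·0.2900 / (0.821·0.2900 + 0.295·0.7100) = 0.23812/0.44756 = 0.5320.
Update on result 3 ('positive'): P(H) ← 0.821·0.5320 / (0.821·0.5320 + 0.295·0.4680) = 0.43680/0.57485 = 0.7599.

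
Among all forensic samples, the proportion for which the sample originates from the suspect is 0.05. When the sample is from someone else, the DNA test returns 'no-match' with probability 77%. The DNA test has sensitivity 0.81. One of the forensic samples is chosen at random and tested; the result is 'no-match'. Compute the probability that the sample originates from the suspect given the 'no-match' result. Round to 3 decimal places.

Write H for 'the sample originates from the suspect'. Prior odds H:¬H = 0.05/0.95 = 0.052632. For the 'no-match' outcome, the likelihood ratio is 0.19/0.77 = 0.24675.
Posterior odds = 0.052632 × 0.24675 = 0.012987, so P(H|E) = 0.012987/(1+0.012987) = 0.013.

P(H | E) ≈ 0.013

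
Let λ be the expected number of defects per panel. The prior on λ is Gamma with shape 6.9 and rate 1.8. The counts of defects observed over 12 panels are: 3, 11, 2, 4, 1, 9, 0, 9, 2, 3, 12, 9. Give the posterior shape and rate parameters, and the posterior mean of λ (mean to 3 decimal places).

Total count ∑xᵢ = 65 over n = 12 panels.
Gamma is conjugate to the Poisson likelihood: posterior is Gamma(shape = 6.9+65 = 71.9, rate = 1.8+12 = 13.8).
Posterior mean = shape/rate = 71.9/13.8 = 5.210.

Posterior: Gamma(shape=71.9, rate=13.8); mean ≈ 5.210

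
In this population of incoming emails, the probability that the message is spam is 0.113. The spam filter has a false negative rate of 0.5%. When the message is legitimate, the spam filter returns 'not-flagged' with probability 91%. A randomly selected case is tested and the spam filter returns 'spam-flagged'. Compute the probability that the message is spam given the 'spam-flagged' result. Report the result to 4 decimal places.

Write H for 'the message is spam'. Prior odds H:¬H = 0.113/0.887 = 0.12740. For the 'spam-flagged' outcome, the likelihood ratio is 0.995/0.09 = 11.056.
Posterior odds = 0.12740 × 11.056 = 1.4084, so P(H|E) = 1.4084/(1+1.4084) = 0.5848.

P(H | E) ≈ 0.5848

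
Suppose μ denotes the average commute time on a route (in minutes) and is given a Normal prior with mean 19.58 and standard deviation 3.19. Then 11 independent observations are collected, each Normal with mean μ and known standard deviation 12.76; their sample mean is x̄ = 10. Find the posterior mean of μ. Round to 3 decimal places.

Prior precision 1/τ₀² = 1/3.19² = 0.0982695; data precision n/σ² = 11/12.76² = 0.0675603.
Posterior precision = 0.0982695 + 0.0675603 = 0.165830.
Posterior mean = (0.0982695·19.58 + 0.0675603·10) / 0.165830 = 15.677.

Posterior mean ≈ 15.677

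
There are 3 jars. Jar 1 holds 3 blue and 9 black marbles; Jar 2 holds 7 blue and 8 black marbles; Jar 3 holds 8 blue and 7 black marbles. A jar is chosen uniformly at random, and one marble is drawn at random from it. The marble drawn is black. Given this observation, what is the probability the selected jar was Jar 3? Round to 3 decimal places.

Posterior probability ≈ 0.267

Tabulate prior·likelihood by source: [1] prior 0.333333, lik 0.75, product 0.2500; [2] prior 0.333333, lik 0.5333, product 0.1778; [3] prior 0.333333, lik 0.4667, product 0.1556.
Normalizing constant = 0.58333; the posterior for Jar 3 is its product over the sum, 0.1556/0.58333 = 0.267.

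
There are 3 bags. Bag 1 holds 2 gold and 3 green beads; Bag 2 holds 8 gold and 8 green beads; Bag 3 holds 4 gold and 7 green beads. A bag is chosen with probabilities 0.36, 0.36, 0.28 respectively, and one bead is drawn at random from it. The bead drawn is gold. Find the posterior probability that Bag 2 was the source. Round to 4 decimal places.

Tabulate prior·likelihood by source: [1] prior 0.36, lik 0.4, product 0.1440; [2] prior 0.36, lik 0.5, product 0.1800; [3] prior 0.28, lik 0.3636, product 0.1018.
Normalizing constant = 0.42582; the posterior for Bag 2 is its product over the sum, 0.1800/0.42582 = 0.4227.

Posterior probability ≈ 0.4227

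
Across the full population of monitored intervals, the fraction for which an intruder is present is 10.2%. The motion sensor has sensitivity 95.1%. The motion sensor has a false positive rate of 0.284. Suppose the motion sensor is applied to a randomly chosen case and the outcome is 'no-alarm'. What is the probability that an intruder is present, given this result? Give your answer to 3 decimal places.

Write H for 'an intruder is present'. Prior odds H:¬H = 0.102/0.898 = 0.11359. For the 'no-alarm' outcome, the likelihood ratio is 0.049/0.716 = 0.068436.
Posterior odds = 0.11359 × 0.068436 = 0.0077733, so P(H|E) = 0.0077733/(1+0.0077733) = 0.008.

P(H | E) ≈ 0.008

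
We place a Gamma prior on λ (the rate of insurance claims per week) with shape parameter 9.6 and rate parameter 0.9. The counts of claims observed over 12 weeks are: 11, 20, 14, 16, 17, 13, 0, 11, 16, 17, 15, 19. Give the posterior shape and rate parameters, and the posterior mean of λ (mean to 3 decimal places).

Posterior: Gamma(shape=178.6, rate=12.9); mean ≈ 13.845

Total count ∑xᵢ = 169 over n = 12 weeks.
Gamma is conjugate to the Poisson likelihood: posterior is Gamma(shape = 9.6+169 = 178.6, rate = 0.9+12 = 12.9).
E[λ | data] = 178.6/12.9 = 13.845.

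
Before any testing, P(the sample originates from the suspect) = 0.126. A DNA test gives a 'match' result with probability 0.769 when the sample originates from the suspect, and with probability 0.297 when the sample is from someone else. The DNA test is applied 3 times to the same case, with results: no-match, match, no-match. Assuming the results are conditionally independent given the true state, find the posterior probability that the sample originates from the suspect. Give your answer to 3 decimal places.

Let H be the event that the sample originates from the suspect; start with P(H) = 0.126. P('match'|H) = 0.769, P('match'|¬H) = 0.297.
Update on result 1 ('no-match'): P(H) ← 0.231·0.1260 / (0.231·0.1260 + 0.703·0.8740) = 0.029106/0.64353 = 0.0452.
Update on result 2 ('match'): P(H) ← 0.769·0.0452 / (0.769·0.0452 + 0.297·0.9548) = 0.034781/0.31835 = 0.1093.
Update on result 3 ('no-match'): P(H) ← 0.231·0.1093 / (0.231·0.1093 + 0.703·0.8907) = 0.025238/0.65143 = 0.0387.

Posterior P(H) ≈ 0.039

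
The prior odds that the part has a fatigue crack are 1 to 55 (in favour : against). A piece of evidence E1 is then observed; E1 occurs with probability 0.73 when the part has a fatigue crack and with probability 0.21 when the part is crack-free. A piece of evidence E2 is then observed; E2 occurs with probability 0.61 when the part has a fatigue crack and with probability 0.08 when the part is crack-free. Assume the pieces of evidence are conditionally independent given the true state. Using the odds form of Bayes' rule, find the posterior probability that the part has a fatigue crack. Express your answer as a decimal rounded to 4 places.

Prior odds = 1/55 = 0.018182.
Likelihood ratio for E1 = 0.73/0.21 = 3.4762.
Likelihood ratio for E2 = 0.61/0.08 = 7.6250.
Posterior odds = prior odds × LR₁ × LR₂ = 0.48193.
Posterior probability = odds/(1+odds) = 0.48193/1.4819 = 0.3252.

Posterior probability ≈ 0.3252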